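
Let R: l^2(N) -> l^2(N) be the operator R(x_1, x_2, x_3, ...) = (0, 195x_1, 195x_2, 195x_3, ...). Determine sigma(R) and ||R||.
sigma(R) = closed disk {z in C : |z| ≤ 195}; ||R|| = 195

Note R = 195·U where U is the unit right shift (U x)_k = x_{k-1} (with x_0 := 0); so ||R|| = 195||U|| and sigma(R) = 195·sigma(U). ||R x||^2 = sum_{k≥1} |195x_k|^2 = 38025||x||^2, so ||R|| = 195 and sigma(R) ⊂ {|z| ≤ 195}. For any |lambda| < 195, the equation (R - lambda I) x = 0 forces x_1 = 0, then 195x_k = lambda x_{k+1} ⇒ x = 0, so R has no eigenvalues. But (R - lambda I) is not surjective for |lambda| < 195: solving (R - lambda I) x = e_1 would require x_n proportional to (lambda/195)^(-n), which is not in l^2. So every |lambda| < 195 lies in the residual spectrum. The boundary |lambda| = 195 is in the approximate point spectrum (the spectrum is closed). Hence sigma(R) is the closed disk of radius 195.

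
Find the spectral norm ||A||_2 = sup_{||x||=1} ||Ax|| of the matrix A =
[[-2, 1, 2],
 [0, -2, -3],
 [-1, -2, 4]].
||A||_2 = sqrt((34 + sqrt(832))/2) ≈ 5.6056 (= sqrt(largest eigenvalue of A^T A))

||A||_2 = sigma_max(A) = sqrt(lambda_max(A^T A)). Form the symmetric matrix M = A^T A =
[[5, 0, -8],
 [0, 9, 0],
 [-8, 0, 29]].
Its characteristic polynomial (trace, sum of principal 2x2 minors, determinant of M give the coefficients) is
  p(λ) = det(λ I - M) = λ^3 - 43λ^2 + 387λ - 729.
By the rational root theorem any rational root is an integer divisor of 729. Testing λ = 9: p(9) = 729 - 3483 + 3483 - 729 = 0, so λ = 9 is a root. Dividing out (λ - 9) leaves p(λ) = (λ - 9)(λ^2 - 34λ + 81). For λ^2 - 34λ + 81 the discriminant is 832. It is nonnegative but not a perfect square, so the roots are real and irrational: λ = (34 ± sqrt(832))/2 ≈ 31.4222, 2.5778.
So the eigenvalues of A^T A are ≈ 2.5778, 9, 31.4222 (all ≥ 0, as they must be for A^T A). The largest is λ_max = (34 + sqrt(832))/2 ≈ 31.4222, hence ||A||_2 = sqrt(λ_max) = sqrt((34 + sqrt(832))/2) ≈ 5.6056.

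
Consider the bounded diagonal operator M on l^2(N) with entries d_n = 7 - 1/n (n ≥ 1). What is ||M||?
||M|| = 7

For a diagonal operator on l^2 with entries d_n, ||M|| = sup_n |d_n|. Here d_1 = 6, d_2 = 13/2, ..., and d_n = 7 - 1/n increases monotonically toward 7. All terms lie in [6, 7), so |d_n| = d_n and the supremum is the limit 7, which is not attained by any individual d_n. Hence ||M|| = 7.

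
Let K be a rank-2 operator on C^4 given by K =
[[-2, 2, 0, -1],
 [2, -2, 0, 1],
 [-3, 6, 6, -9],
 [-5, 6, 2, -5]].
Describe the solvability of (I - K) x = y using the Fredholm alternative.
(I - K) is invertible (det(I - K) = -23 ≠ 0), so for every y in C^4 the equation (I - K) x = y has a unique solution.

K has rank 2 and factors as K = U V^T = u1 v1^T + u2 v2^T with u1 = (0, 0, 3, 1), v1 = (1, 0, 2, -2), u2 = (-1, 1, -3, -3), v2 = (2, -2, 0, 1) (multiplying out reproduces the displayed K). The nonzero eigenvalues of U V^T coincide with those of the 2 x 2 matrix G = V^T U = [[v1·u1, v1·u2], [v2·u1, v2·u2]] = [[4, -1], [1, -7]], and by the Sylvester determinant identity det(I_4 - U V^T) = det(I_2 - V^T U) = det([[-3, 1], [-1, 8]]) = (-3)(8) - (1)(-1) = -23. (Direct check: I - K =
[[3, -2, 0, 1],
 [-2, 3, 0, -1],
 [3, -6, -5, 9],
 [5, -6, -2, 6]]
has determinant -23.) The finite-dimensional Fredholm alternative says: either (I - K) is invertible, or ker(I - K) ≠ {0} and then range(I - K) = ker((I - K)^*)^⊥, with dim ker(I - K) = dim ker((I - K)^*). Since det(I - K) ≠ 0, 1 is not an eigenvalue of K and ker(I - K) = {0}, so we are in the first case: for every y there is a unique x = (I - K)^(-1) y. (Explicitly, by the Woodbury identity, (I - U V^T)^(-1) = I + U (I_2 - G)^(-1) V^T.)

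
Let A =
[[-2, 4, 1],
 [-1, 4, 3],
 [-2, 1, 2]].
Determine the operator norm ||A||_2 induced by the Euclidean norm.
||A||_2 ≈ 7.1077 (= sqrt(largest eigenvalue of A^T A))

||A||_2 = sigma_max(A) = sqrt(lambda_max(A^T A)). Form the symmetric matrix M = A^T A =
[[9, -14, -9],
 [-14, 33, 18],
 [-9, 18, 14]].
Its characteristic polynomial (trace, sum of principal 2x2 minors, determinant of M give the coefficients) is
  p(λ) = det(λ I - M) = λ^3 - 56λ^2 + 284λ - 361.
No integer candidate from the rational root theorem (±divisors of 361) is a root, so the roots are irrational. The cubic discriminant is Δ = 7548021 > 0, so there are three distinct real roots. p(2) = -9 and p(3) = 14 have opposite signs, so a root lies in (2, 3); Newton's method refines it to λ ≈ 2.1382. p(3) = 14 and p(4) = -57 have opposite signs, so a root lies in (3, 4); Newton's method refines it to λ ≈ 3.3419. p(50) = -1161 and p(51) = 1118 have opposite signs, so a root lies in (50, 51); Newton's method refines it to λ ≈ 50.5199. Check (Vieta): the three roots sum to 56, matching tr M = 56.
So the eigenvalues of A^T A are ≈ 2.1382, 3.3419, 50.5199 (all ≥ 0, as they must be for A^T A). The largest is λ_max ≈ 50.5199, hence ||A||_2 = sqrt(λ_max) ≈ 7.1077.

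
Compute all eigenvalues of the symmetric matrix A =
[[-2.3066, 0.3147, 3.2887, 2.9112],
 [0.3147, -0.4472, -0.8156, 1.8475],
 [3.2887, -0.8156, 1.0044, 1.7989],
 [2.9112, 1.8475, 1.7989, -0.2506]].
sigma(A) ≈ {-5, -3, 1, 5}

A is real symmetric, so its spectrum consists of real eigenvalues. Expanding the characteristic polynomial of the displayed matrix gives
  det(λ I - A) = p(λ) = λ^4 + (2)λ^3 + (-28)λ^2 + (-50)λ + (75.005).
Solving p(λ) = 0 yields eigenvalues ≈ -5, -3, 1, 5. (A is shown rounded to 4 decimals, so these recover the underlying integer eigenvalues to within that precision.)
Verification: the trace of A = -2 equals the sum of eigenvalues -2, and det(A) ≈ 75.0050 matches the eigenvalue product 75.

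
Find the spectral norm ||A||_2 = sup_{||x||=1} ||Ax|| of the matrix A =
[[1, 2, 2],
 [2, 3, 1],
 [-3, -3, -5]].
||A||_2 ≈ 7.8686 (= sqrt(largest eigenvalue of A^T A))

||A||_2 = sigma_max(A) = sqrt(lambda_max(A^T A)). Form the symmetric matrix M = A^T A =
[[14, 17, 19],
 [17, 22, 22],
 [19, 22, 30]].
Its characteristic polynomial (trace, sum of principal 2x2 minors, determinant of M give the coefficients) is
  p(λ) = det(λ I - M) = λ^3 - 66λ^2 + 254λ - 64.
No integer candidate from the rational root theorem (±divisors of 64) is a root, so the roots are irrational. The cubic discriminant is Δ = 161086000 > 0, so there are three distinct real roots. p(0) = -64 and p(1) = 125 have opposite signs, so a root lies in (0, 1); Newton's method refines it to λ ≈ 0.271. p(3) = 131 and p(4) = -40 have opposite signs, so a root lies in (3, 4); Newton's method refines it to λ ≈ 3.8148. p(61) = -3175 and p(62) = 308 have opposite signs, so a root lies in (61, 62); Newton's method refines it to λ ≈ 61.9142. Check (Vieta): the three roots sum to 66, matching tr M = 66.
So the eigenvalues of A^T A are ≈ 0.271, 3.8148, 61.9142 (all ≥ 0, as they must be for A^T A). The largest is λ_max ≈ 61.9142, hence ||A||_2 = sqrt(λ_max) ≈ 7.8686.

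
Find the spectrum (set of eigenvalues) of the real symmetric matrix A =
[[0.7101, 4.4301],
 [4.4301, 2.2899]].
sigma(A) ≈ {-3, 6}

A is real symmetric, so its spectrum consists of real eigenvalues. Expanding the characteristic polynomial of the displayed matrix gives
  det(λ I - A) = p(λ) = λ^2 + (-3)λ + (-18).
Solving p(λ) = 0 yields eigenvalues ≈ -3, 6. (A is shown rounded to 4 decimals, so these recover the underlying integer eigenvalues to within that precision.)
Verification: the trace of A = 3 equals the sum of eigenvalues 3, and det(A) ≈ -17.9997 matches the eigenvalue product -18.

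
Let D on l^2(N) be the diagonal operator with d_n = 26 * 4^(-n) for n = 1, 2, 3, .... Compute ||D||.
||D|| = 13/2 (attained at n = 1)

For D diagonal, ||D|| = sup_n |d_n|. The sequence d_n = 26 * 4^(-n) is positive and strictly decreasing (ratio 4^(-1) < 1), so the supremum is d_1 = 26/4 = 13/2. Hence ||D|| = 13/2.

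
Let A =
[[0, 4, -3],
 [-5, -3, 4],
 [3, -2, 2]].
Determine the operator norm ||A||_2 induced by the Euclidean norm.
||A||_2 ≈ 8.0907 (= sqrt(largest eigenvalue of A^T A))

||A||_2 = sigma_max(A) = sqrt(lambda_max(A^T A)). Form the symmetric matrix M = A^T A =
[[34, 9, -14],
 [9, 29, -28],
 [-14, -28, 29]].
Its characteristic polynomial (trace, sum of principal 2x2 minors, determinant of M give the coefficients) is
  p(λ) = det(λ I - M) = λ^3 - 92λ^2 + 1752λ - 961.
No integer candidate from the rational root theorem (±divisors of 961) is a root, so the roots are irrational. The cubic discriminant is Δ = 4239146917 > 0, so there are three distinct real roots. p(0) = -961 and p(1) = 700 have opposite signs, so a root lies in (0, 1); Newton's method refines it to λ ≈ 0.5652. p(25) = 964 and p(26) = -25 have opposite signs, so a root lies in (25, 26); Newton's method refines it to λ ≈ 25.9751. p(65) = -1156 and p(66) = 1415 have opposite signs, so a root lies in (65, 66); Newton's method refines it to λ ≈ 65.4597. Check (Vieta): the three roots sum to 92, matching tr M = 92.
So the eigenvalues of A^T A are ≈ 0.5652, 25.9751, 65.4597 (all ≥ 0, as they must be for A^T A). The largest is λ_max ≈ 65.4597, hence ||A||_2 = sqrt(λ_max) ≈ 8.0907.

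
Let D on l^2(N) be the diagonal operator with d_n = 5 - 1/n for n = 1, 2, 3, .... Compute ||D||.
||D|| = 5

For a diagonal operator on l^2 with entries d_n, ||D|| = sup_n |d_n|. Here d_1 = 4, d_2 = 9/2, ..., and d_n = 5 - 1/n increases monotonically toward 5. All terms lie in [4, 5), so |d_n| = d_n and the supremum is the limit 5, which is not attained by any individual d_n. Hence ||D|| = 5.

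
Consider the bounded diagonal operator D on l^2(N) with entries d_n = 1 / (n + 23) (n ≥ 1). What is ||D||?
||D|| = 1/24 (attained at n = 1)

For D diagonal, ||D|| = sup_n |d_n| = sup_n 1/(n + 23). This is positive and strictly decreasing in n, so the supremum is attained at n = 1: d_1 = 1/(1 + 23) = 1/24. Hence ||D|| = 1/24.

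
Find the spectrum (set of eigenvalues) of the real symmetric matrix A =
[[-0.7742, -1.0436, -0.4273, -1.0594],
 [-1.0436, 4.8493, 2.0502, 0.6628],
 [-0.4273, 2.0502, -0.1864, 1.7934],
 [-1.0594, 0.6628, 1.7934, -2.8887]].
sigma(A) ≈ {-4, -1, 0, 6}

A is real symmetric, so its spectrum consists of real eigenvalues. Expanding the characteristic polynomial of the displayed matrix gives
  det(λ I - A) = p(λ) = λ^4 + (-1)λ^3 + (-26)λ^2 + (-24)λ + (0).
Solving p(λ) = 0 yields eigenvalues ≈ -4, -1, 0, 6. (A is shown rounded to 4 decimals, so these recover the underlying integer eigenvalues to within that precision.)
Verification: the trace of A = 1 equals the sum of eigenvalues 1, and det(A) ≈ 0.0005 matches the eigenvalue product 0.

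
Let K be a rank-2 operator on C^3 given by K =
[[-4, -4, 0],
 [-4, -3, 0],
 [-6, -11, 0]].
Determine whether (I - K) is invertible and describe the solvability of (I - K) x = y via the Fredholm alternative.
(I - K) is invertible (det(I - K) = 4 ≠ 0), so for every y in C^3 the equation (I - K) x = y has a unique solution.

K has rank 2 and factors as K = U V^T = u1 v1^T + u2 v2^T with u1 = (2, 3, -2), v1 = (0, 1, 0), u2 = (2, 2, 3), v2 = (-2, -3, 0) (multiplying out reproduces the displayed K). The nonzero eigenvalues of U V^T coincide with those of the 2 x 2 matrix G = V^T U = [[v1·u1, v1·u2], [v2·u1, v2·u2]] = [[3, 2], [-13, -10]], and by the Sylvester determinant identity det(I_3 - U V^T) = det(I_2 - V^T U) = det([[-2, -2], [13, 11]]) = (-2)(11) - (-2)(13) = 4. (Direct check: I - K =
[[5, 4, 0],
 [4, 4, 0],
 [6, 11, 1]]
has determinant 4.) The finite-dimensional Fredholm alternative says: either (I - K) is invertible, or ker(I - K) ≠ {0} and then range(I - K) = ker((I - K)^*)^⊥, with dim ker(I - K) = dim ker((I - K)^*). Since det(I - K) ≠ 0, 1 is not an eigenvalue of K and ker(I - K) = {0}, so we are in the first case: for every y there is a unique x = (I - K)^(-1) y. (Explicitly, by the Woodbury identity, (I - U V^T)^(-1) = I + U (I_2 - G)^(-1) V^T.)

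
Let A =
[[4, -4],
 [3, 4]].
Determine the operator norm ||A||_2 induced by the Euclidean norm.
||A||_2 = sqrt((57 + sqrt(113))/2) ≈ 5.8151 (= sqrt(largest eigenvalue of A^T A))

||A||_2 = sigma_max(A) = sqrt(lambda_max(A^T A)). Form the symmetric matrix M = A^T A =
[[25, -4],
 [-4, 32]].
Its characteristic polynomial (trace, determinant of M give the coefficients) is
  p(λ) = det(λ I - M) = λ^2 - 57λ + 784.
For λ^2 - 57λ + 784 the discriminant is 113. It is nonnegative but not a perfect square, so the roots are real and irrational: λ = (57 ± sqrt(113))/2 ≈ 33.8151, 23.1849.
So the eigenvalues of A^T A are ≈ 23.1849, 33.8151 (all ≥ 0, as they must be for A^T A). The largest is λ_max = (57 + sqrt(113))/2 ≈ 33.8151, hence ||A||_2 = sqrt(λ_max) = sqrt((57 + sqrt(113))/2) ≈ 5.8151.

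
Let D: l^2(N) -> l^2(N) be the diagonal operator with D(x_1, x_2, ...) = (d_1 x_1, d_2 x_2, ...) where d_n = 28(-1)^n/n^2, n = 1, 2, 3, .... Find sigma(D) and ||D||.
sigma(D) = {28(-1)^n/n^2 : n ≥ 1} ∪ {0}; ||D|| = 28

A bounded diagonal operator on l^2 with diagonal entries d_n has spectrum equal to the closure of {d_n : n ≥ 1}: every d_n is an eigenvalue (with eigenvector e_n), so {d_n} ⊂ sigma(D); the spectrum is closed, so its closure is too; and for lambda not in the closure, (D - lambda I) has bounded inverse (the diagonal entries 1/(d_n - lambda) are bounded). For our sequence d_n = 28(-1)^n/n^2, n = 1, 2, 3, ...:
  - {d_n} = {28(-1)^n/n^2 : n ≥ 1}; the only limit point is 0
  - closure = {28(-1)^n/n^2 : n ≥ 1} ∪ {0}
For the norm: a diagonal operator has ||D|| = sup_n |d_n|. Here |d_n| = 28/n^2 is decreasing, so sup_n |d_n| = |d_1| = 28. So ||D|| = 28.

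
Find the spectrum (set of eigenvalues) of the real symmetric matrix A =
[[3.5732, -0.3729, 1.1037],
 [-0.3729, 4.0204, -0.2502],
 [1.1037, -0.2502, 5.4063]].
sigma(A) ≈ {3, 4, 6}

A is real symmetric, so its spectrum consists of real eigenvalues. Expanding the characteristic polynomial of the displayed matrix gives
  det(λ I - A) = p(λ) = λ^3 + (-13)λ^2 + (54)λ + (-71.9983).
Solving p(λ) = 0 yields eigenvalues ≈ 3, 4, 6. (A is shown rounded to 4 decimals, so these recover the underlying integer eigenvalues to within that precision.)
Verification: the trace of A = 13 equals the sum of eigenvalues 13, and det(A) ≈ 71.9983 matches the eigenvalue product 72.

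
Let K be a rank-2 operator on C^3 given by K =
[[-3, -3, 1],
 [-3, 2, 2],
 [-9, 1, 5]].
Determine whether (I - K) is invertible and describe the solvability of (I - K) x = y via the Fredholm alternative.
(I - K) is invertible (det(I - K) = -16 ≠ 0), so for every y in C^3 the equation (I - K) x = y has a unique solution.

K has rank 2 and factors as K = U V^T = u1 v1^T + u2 v2^T with u1 = (1, 0, 1), v1 = (-3, -3, 1), u2 = (0, 1, 2), v2 = (-3, 2, 2) (multiplying out reproduces the displayed K). The nonzero eigenvalues of U V^T coincide with those of the 2 x 2 matrix G = V^T U = [[v1·u1, v1·u2], [v2·u1, v2·u2]] = [[-2, -1], [-1, 6]], and by the Sylvester determinant identity det(I_3 - U V^T) = det(I_2 - V^T U) = det([[3, 1], [1, -5]]) = (3)(-5) - (1)(1) = -16. (Direct check: I - K =
[[4, 3, -1],
 [3, -1, -2],
 [9, -1, -4]]
has determinant -16.) The finite-dimensional Fredholm alternative says: either (I - K) is invertible, or ker(I - K) ≠ {0} and then range(I - K) = ker((I - K)^*)^⊥, with dim ker(I - K) = dim ker((I - K)^*). Since det(I - K) ≠ 0, 1 is not an eigenvalue of K and ker(I - K) = {0}, so we are in the first case: for every y there is a unique x = (I - K)^(-1) y. (Explicitly, by the Woodbury identity, (I - U V^T)^(-1) = I + U (I_2 - G)^(-1) V^T.)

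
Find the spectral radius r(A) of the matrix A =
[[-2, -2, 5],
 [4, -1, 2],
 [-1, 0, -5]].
r(A) ≈ 3.7628

The eigenvalues of A are the roots of its characteristic polynomial. With M = A (coefficients from the trace, the sum of principal 2x2 minors, and det A):
  p(λ) = det(λ I - M) = λ^3 + 8λ^2 + 30λ + 51.
No integer candidate from the rational root theorem (±divisors of 51) is a root, so the roots are irrational. The cubic discriminant is Δ = -4755 < 0, so there is one real root and a complex-conjugate pair. p(-4) = -5 and p(-3) = 6 have opposite signs, so a root lies in (-4, -3); Newton's method refines it to λ ≈ -3.6021. Dividing out (λ - (-3.6021)) leaves approximately λ^2 + 4.3979λ + 14.1583. For λ^2 + 4.3979λ + 14.1583 the discriminant is -37.2919. It is negative, so the remaining roots are the complex-conjugate pair λ ≈ -2.1989 ± 3.0534i. Their product equals the constant term, so |λ|^2 ≈ 14.1583 and |λ| ≈ 3.7628.
Thus the eigenvalues (to 4 decimals) are -3.6021 (modulus 3.6021); -2.1989 ± 3.0534i (modulus 3.7628). The spectral radius is the largest modulus: r(A) ≈ 3.7628. (Cross-check: r(A) ≤ ||A||_2 ≈ 7.551; equality holds whenever A is normal, though it can also hold for some non-normal A.)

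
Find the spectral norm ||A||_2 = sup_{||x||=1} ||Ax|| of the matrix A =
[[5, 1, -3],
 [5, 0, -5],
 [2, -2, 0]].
||A||_2 ≈ 9.2367 (= sqrt(largest eigenvalue of A^T A))

||A||_2 = sigma_max(A) = sqrt(lambda_max(A^T A)). Form the symmetric matrix M = A^T A =
[[54, 1, -40],
 [1, 5, -3],
 [-40, -3, 34]].
Its characteristic polynomial (trace, sum of principal 2x2 minors, determinant of M give the coefficients) is
  p(λ) = det(λ I - M) = λ^3 - 93λ^2 + 666λ - 900.
No integer candidate from the rational root theorem (±divisors of 900) is a root, so the roots are irrational. The cubic discriminant is Δ = 740523060 > 0, so there are three distinct real roots. p(1) = -326 and p(2) = 68 have opposite signs, so a root lies in (1, 2); Newton's method refines it to λ ≈ 1.7903. p(5) = 230 and p(6) = -36 have opposite signs, so a root lies in (5, 6); Newton's method refines it to λ ≈ 5.8922. p(85) = -2090 and p(86) = 4604 have opposite signs, so a root lies in (85, 86); Newton's method refines it to λ ≈ 85.3175. Check (Vieta): the three roots sum to 93, matching tr M = 93.
So the eigenvalues of A^T A are ≈ 1.7903, 5.8922, 85.3175 (all ≥ 0, as they must be for A^T A). The largest is λ_max ≈ 85.3175, hence ||A||_2 = sqrt(λ_max) ≈ 9.2367.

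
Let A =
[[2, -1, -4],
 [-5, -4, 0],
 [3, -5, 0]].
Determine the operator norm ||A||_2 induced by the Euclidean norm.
||A||_2 ≈ 6.6037 (= sqrt(largest eigenvalue of A^T A))

||A||_2 = sigma_max(A) = sqrt(lambda_max(A^T A)). Form the symmetric matrix M = A^T A =
[[38, 3, -8],
 [3, 42, 4],
 [-8, 4, 16]].
Its characteristic polynomial (trace, sum of principal 2x2 minors, determinant of M give the coefficients) is
  p(λ) = det(λ I - M) = λ^3 - 96λ^2 + 2787λ - 21904.
No integer candidate from the rational root theorem (±divisors of 21904) is a root, so the roots are irrational. The cubic discriminant is Δ = 10475028 > 0, so there are three distinct real roots. p(12) = -556 and p(13) = 300 have opposite signs, so a root lies in (12, 13); Newton's method refines it to λ ≈ 12.6337. p(39) = 92 and p(40) = -24 have opposite signs, so a root lies in (39, 40); Newton's method refines it to λ ≈ 39.757. p(43) = -60 and p(44) = 52 have opposite signs, so a root lies in (43, 44); Newton's method refines it to λ ≈ 43.6093. Check (Vieta): the three roots sum to 96, matching tr M = 96.
So the eigenvalues of A^T A are ≈ 12.6337, 39.757, 43.6093 (all ≥ 0, as they must be for A^T A). The largest is λ_max ≈ 43.6093, hence ||A||_2 = sqrt(λ_max) ≈ 6.6037.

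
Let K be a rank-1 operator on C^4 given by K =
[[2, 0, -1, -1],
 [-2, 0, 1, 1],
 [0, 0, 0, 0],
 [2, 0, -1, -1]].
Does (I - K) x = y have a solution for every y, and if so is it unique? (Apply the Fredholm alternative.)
(I - K) is singular (det(I - K) = 0, i.e. 1 ∈ sigma(K)). (I - K) x = y is solvable iff y ⊥ ker((I - K)^*) = span{(2, 0, -1, -1)}, i.e. iff 2y_1 - y_3 - y_4 = 0. When solvable, the solutions are x = y + c·(1, -1, 0, 1), c arbitrary (ker(I - K) = span{(1, -1, 0, 1)}, dimension 1).

K has rank 1, so it is an outer product K = u v^T: every row of K is a multiple of one row vector. Reading off the entries, u = (1, -1, 0, 1) and v = (2, 0, -1, -1) (row i of K equals u_i·v^T). A rank-one matrix u v^T satisfies K u = u (v·u) and kills the (3)-dimensional subspace v^⊥, so its characteristic polynomial is lambda^3 (lambda - v·u) with v·u = tr K = 1. Hence the eigenvalues of I - K are 1 (multiplicity 3) and 1 - (1) = 0, so det(I - K) = 0. (Direct check: I - K =
[[-1, 0, 1, 1],
 [2, 1, -1, -1],
 [0, 0, 1, 0],
 [-2, 0, 1, 2]]
has determinant 0.) So 1 is an eigenvalue of K and (I - K) is not invertible. The finite-dimensional Fredholm alternative says: either (I - K) is invertible, or ker(I - K) ≠ {0} and then range(I - K) = ker((I - K)^*)^⊥, with dim ker(I - K) = dim ker((I - K)^*). We are in the second case, so we need both kernels. Kernel of I - K: (I - K) u = u - u (v·u) = u - u = 0, so ker(I - K) = span{u} = span{(1, -1, 0, 1)} (it is exactly 1-dimensional because rank(I - K) = 3). Kernel of the adjoint: K is real, so (I - K)^* = I - K^T = I - v u^T, and (I - v u^T) v = v - v (u·v) = 0; hence ker((I - K)^*) = span{v} = span{(2, 0, -1, -1)}. Therefore (I - K) x = y is solvable iff <y, v> = 0, i.e. iff 2y_1 - y_3 - y_4 = 0. When this holds, K y = u (v·y) = 0, so (I - K) y = y and x = y is a particular solution; the full solution set is the line x = y + c·u = y + c·(1, -1, 0, 1), c ∈ C.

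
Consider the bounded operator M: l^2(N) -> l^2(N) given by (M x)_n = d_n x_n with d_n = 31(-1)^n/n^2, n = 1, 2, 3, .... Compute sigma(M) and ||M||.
sigma(M) = {31(-1)^n/n^2 : n ≥ 1} ∪ {0}; ||M|| = 31

A bounded diagonal operator on l^2 with diagonal entries d_n has spectrum equal to the closure of {d_n : n ≥ 1}: every d_n is an eigenvalue (with eigenvector e_n), so {d_n} ⊂ sigma(M); the spectrum is closed, so its closure is too; and for lambda not in the closure, (M - lambda I) has bounded inverse (the diagonal entries 1/(d_n - lambda) are bounded). For our sequence d_n = 31(-1)^n/n^2, n = 1, 2, 3, ...:
  - {d_n} = {31(-1)^n/n^2 : n ≥ 1}; the only limit point is 0
  - closure = {31(-1)^n/n^2 : n ≥ 1} ∪ {0}
For the norm: a diagonal operator has ||M|| = sup_n |d_n|. Here |d_n| = 31/n^2 is decreasing, so sup_n |d_n| = |d_1| = 31. So ||M|| = 31.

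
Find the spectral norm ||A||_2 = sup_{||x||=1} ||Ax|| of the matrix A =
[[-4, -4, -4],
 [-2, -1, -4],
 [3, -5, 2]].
||A||_2 ≈ 8.1497 (= sqrt(largest eigenvalue of A^T A))

||A||_2 = sigma_max(A) = sqrt(lambda_max(A^T A)). Form the symmetric matrix M = A^T A =
[[29, 3, 30],
 [3, 42, 10],
 [30, 10, 36]].
Its characteristic polynomial (trace, sum of principal 2x2 minors, determinant of M give the coefficients) is
  p(λ) = det(λ I - M) = λ^3 - 107λ^2 + 2765λ - 4624.
No integer candidate from the rational root theorem (±divisors of 4624) is a root, so the roots are irrational. The cubic discriminant is Δ = 4362903405 > 0, so there are three distinct real roots. p(1) = -1965 and p(2) = 486 have opposite signs, so a root lies in (1, 2); Newton's method refines it to λ ≈ 1.7949. p(38) = 810 and p(39) = -217 have opposite signs, so a root lies in (38, 39); Newton's method refines it to λ ≈ 38.7873. p(66) = -730 and p(67) = 1071 have opposite signs, so a root lies in (66, 67); Newton's method refines it to λ ≈ 66.4178. Check (Vieta): the three roots sum to 107, matching tr M = 107.
So the eigenvalues of A^T A are ≈ 1.7949, 38.7873, 66.4178 (all ≥ 0, as they must be for A^T A). The largest is λ_max ≈ 66.4178, hence ||A||_2 = sqrt(λ_max) ≈ 8.1497.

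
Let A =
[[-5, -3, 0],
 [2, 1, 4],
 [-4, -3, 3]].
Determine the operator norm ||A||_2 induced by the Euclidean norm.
||A||_2 ≈ 8.0443 (= sqrt(largest eigenvalue of A^T A))

||A||_2 = sigma_max(A) = sqrt(lambda_max(A^T A)). Form the symmetric matrix M = A^T A =
[[45, 29, -4],
 [29, 19, -5],
 [-4, -5, 25]].
Its characteristic polynomial (trace, sum of principal 2x2 minors, determinant of M give the coefficients) is
  p(λ) = det(λ I - M) = λ^3 - 89λ^2 + 1573λ - 81.
No integer candidate from the rational root theorem (±divisors of 81) is a root, so the roots are irrational. The cubic discriminant is Δ = 4006210464 > 0, so there are three distinct real roots. p(0) = -81 and p(1) = 1404 have opposite signs, so a root lies in (0, 1); Newton's method refines it to λ ≈ 0.0516. p(24) = 231 and p(25) = -756 have opposite signs, so a root lies in (24, 25); Newton's method refines it to λ ≈ 24.2369. p(64) = -1809 and p(65) = 764 have opposite signs, so a root lies in (64, 65); Newton's method refines it to λ ≈ 64.7114. Check (Vieta): the three roots sum to 89, matching tr M = 89.
So the eigenvalues of A^T A are ≈ 0.0516, 24.2369, 64.7114 (all ≥ 0, as they must be for A^T A). The largest is λ_max ≈ 64.7114, hence ||A||_2 = sqrt(λ_max) ≈ 8.0443.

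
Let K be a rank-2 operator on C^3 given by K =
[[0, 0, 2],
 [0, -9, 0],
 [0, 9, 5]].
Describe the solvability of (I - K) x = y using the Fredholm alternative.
(I - K) is invertible (det(I - K) = -40 ≠ 0), so for every y in C^3 the equation (I - K) x = y has a unique solution.

K has rank 2 and factors as K = U V^T = u1 v1^T + u2 v2^T with u1 = (0, -3, 3), v1 = (0, 3, 1), u2 = (2, 3, 2), v2 = (0, 0, 1) (multiplying out reproduces the displayed K). The nonzero eigenvalues of U V^T coincide with those of the 2 x 2 matrix G = V^T U = [[v1·u1, v1·u2], [v2·u1, v2·u2]] = [[-6, 11], [3, 2]], and by the Sylvester determinant identity det(I_3 - U V^T) = det(I_2 - V^T U) = det([[7, -11], [-3, -1]]) = (7)(-1) - (-11)(-3) = -40. (Direct check: I - K =
[[1, 0, -2],
 [0, 10, 0],
 [0, -9, -4]]
has determinant -40.) The finite-dimensional Fredholm alternative says: either (I - K) is invertible, or ker(I - K) ≠ {0} and then range(I - K) = ker((I - K)^*)^⊥, with dim ker(I - K) = dim ker((I - K)^*). Since det(I - K) ≠ 0, 1 is not an eigenvalue of K and ker(I - K) = {0}, so we are in the first case: for every y there is a unique x = (I - K)^(-1) y. (Explicitly, by the Woodbury identity, (I - U V^T)^(-1) = I + U (I_2 - G)^(-1) V^T.)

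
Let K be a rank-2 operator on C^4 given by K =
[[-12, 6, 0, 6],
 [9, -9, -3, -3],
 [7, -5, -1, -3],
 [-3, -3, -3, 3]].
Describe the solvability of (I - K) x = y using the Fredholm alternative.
(I - K) is invertible (det(I - K) = 14 ≠ 0), so for every y in C^4 the equation (I - K) x = y has a unique solution.

K has rank 2 and factors as K = U V^T = u1 v1^T + u2 v2^T with u1 = (-3, 0, 1, -3), v1 = (1, 1, 1, -1), u2 = (-3, 3, 2, 0), v2 = (3, -3, -1, -1) (multiplying out reproduces the displayed K). The nonzero eigenvalues of U V^T coincide with those of the 2 x 2 matrix G = V^T U = [[v1·u1, v1·u2], [v2·u1, v2·u2]] = [[1, 2], [-7, -20]], and by the Sylvester determinant identity det(I_4 - U V^T) = det(I_2 - V^T U) = det([[0, -2], [7, 21]]) = (0)(21) - (-2)(7) = 14. (Direct check: I - K =
[[13, -6, 0, -6],
 [-9, 10, 3, 3],
 [-7, 5, 2, 3],
 [3, 3, 3, -2]]
has determinant 14.) The finite-dimensional Fredholm alternative says: either (I - K) is invertible, or ker(I - K) ≠ {0} and then range(I - K) = ker((I - K)^*)^⊥, with dim ker(I - K) = dim ker((I - K)^*). Since det(I - K) ≠ 0, 1 is not an eigenvalue of K and ker(I - K) = {0}, so we are in the first case: for every y there is a unique x = (I - K)^(-1) y. (Explicitly, by the Woodbury identity, (I - U V^T)^(-1) = I + U (I_2 - G)^(-1) V^T.)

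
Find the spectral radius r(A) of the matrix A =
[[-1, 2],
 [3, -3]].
r(A) = (4 + sqrt(28))/2 ≈ 4.6458

The eigenvalues of A are the roots of its characteristic polynomial. With M = A (coefficients from the trace and determinant):
  p(λ) = det(λ I - M) = λ^2 + 4λ - 3.
For λ^2 + 4λ - 3 the discriminant is 28. It is nonnegative but not a perfect square, so the roots are real and irrational: λ = (-4 ± sqrt(28))/2 ≈ 0.6458, -4.6458.
Thus the eigenvalues (to 4 decimals) are 0.6458 (modulus 0.6458); -4.6458 (modulus 4.6458). The spectral radius is the largest modulus: r(A) = (4 + sqrt(28))/2 ≈ 4.6458. (Cross-check: r(A) ≤ ||A||_2 ≈ 4.7541; equality holds whenever A is normal, though it can also hold for some non-normal A.)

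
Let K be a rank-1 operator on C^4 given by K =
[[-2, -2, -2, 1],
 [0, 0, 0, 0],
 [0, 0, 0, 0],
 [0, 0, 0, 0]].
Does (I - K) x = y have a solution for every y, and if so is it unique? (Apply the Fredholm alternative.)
(I - K) is invertible (det(I - K) = 3 ≠ 0), so for every y in C^4 the equation (I - K) x = y has a unique solution.

K has rank 1, so it is an outer product K = u v^T: every row of K is a multiple of one row vector. Reading off the entries, u = (1, 0, 0, 0) and v = (-2, -2, -2, 1) (row i of K equals u_i·v^T). A rank-one matrix u v^T satisfies K u = u (v·u) and kills the (3)-dimensional subspace v^⊥, so its characteristic polynomial is lambda^3 (lambda - v·u) with v·u = tr K = -2. Hence the eigenvalues of I - K are 1 (multiplicity 3) and 1 - (-2) = 3, so det(I - K) = 3. (Direct check: I - K =
[[3, 2, 2, -1],
 [0, 1, 0, 0],
 [0, 0, 1, 0],
 [0, 0, 0, 1]]
has determinant 3.) The finite-dimensional Fredholm alternative says: either (I - K) is invertible, or ker(I - K) ≠ {0} and then range(I - K) = ker((I - K)^*)^⊥, with dim ker(I - K) = dim ker((I - K)^*). Since det(I - K) ≠ 0, 1 is not an eigenvalue of K and ker(I - K) = {0}, so we are in the first case: for every y there is a unique x = (I - K)^(-1) y. Explicitly, by the Sherman–Morrison formula, (I - u v^T)^(-1) = I + u v^T/(1 - v·u), i.e. (I - K)^(-1) = I + K/(3).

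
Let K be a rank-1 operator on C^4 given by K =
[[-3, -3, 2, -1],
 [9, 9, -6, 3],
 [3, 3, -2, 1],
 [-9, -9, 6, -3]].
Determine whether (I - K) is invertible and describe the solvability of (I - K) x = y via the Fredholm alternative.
(I - K) is singular (det(I - K) = 0, i.e. 1 ∈ sigma(K)). (I - K) x = y is solvable iff y ⊥ ker((I - K)^*) = span{(-3, -3, 2, -1)}, i.e. iff -3y_1 - 3y_2 + 2y_3 - y_4 = 0. When solvable, the solutions are x = y + c·(1, -3, -1, 3), c arbitrary (ker(I - K) = span{(1, -3, -1, 3)}, dimension 1).

K has rank 1, so it is an outer product K = u v^T: every row of K is a multiple of one row vector. Reading off the entries, u = (1, -3, -1, 3) and v = (-3, -3, 2, -1) (row i of K equals u_i·v^T). A rank-one matrix u v^T satisfies K u = u (v·u) and kills the (3)-dimensional subspace v^⊥, so its characteristic polynomial is lambda^3 (lambda - v·u) with v·u = tr K = 1. Hence the eigenvalues of I - K are 1 (multiplicity 3) and 1 - (1) = 0, so det(I - K) = 0. (Direct check: I - K =
[[4, 3, -2, 1],
 [-9, -8, 6, -3],
 [-3, -3, 3, -1],
 [9, 9, -6, 4]]
has determinant 0.) So 1 is an eigenvalue of K and (I - K) is not invertible. The finite-dimensional Fredholm alternative says: either (I - K) is invertible, or ker(I - K) ≠ {0} and then range(I - K) = ker((I - K)^*)^⊥, with dim ker(I - K) = dim ker((I - K)^*). We are in the second case, so we need both kernels. Kernel of I - K: (I - K) u = u - u (v·u) = u - u = 0, so ker(I - K) = span{u} = span{(1, -3, -1, 3)} (it is exactly 1-dimensional because rank(I - K) = 3). Kernel of the adjoint: K is real, so (I - K)^* = I - K^T = I - v u^T, and (I - v u^T) v = v - v (u·v) = 0; hence ker((I - K)^*) = span{v} = span{(-3, -3, 2, -1)}. Therefore (I - K) x = y is solvable iff <y, v> = 0, i.e. iff -3y_1 - 3y_2 + 2y_3 - y_4 = 0. When this holds, K y = u (v·y) = 0, so (I - K) y = y and x = y is a particular solution; the full solution set is the line x = y + c·u = y + c·(1, -3, -1, 3), c ∈ C.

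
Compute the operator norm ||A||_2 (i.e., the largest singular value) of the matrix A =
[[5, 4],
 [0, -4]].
||A||_2 = sqrt((57 + sqrt(1649))/2) ≈ 6.986 (= sqrt(largest eigenvalue of A^T A))

||A||_2 = sigma_max(A) = sqrt(lambda_max(A^T A)). Form the symmetric matrix M = A^T A =
[[25, 20],
 [20, 32]].
Its characteristic polynomial (trace, determinant of M give the coefficients) is
  p(λ) = det(λ I - M) = λ^2 - 57λ + 400.
For λ^2 - 57λ + 400 the discriminant is 1649. It is nonnegative but not a perfect square, so the roots are real and irrational: λ = (57 ± sqrt(1649))/2 ≈ 48.8039, 8.1961.
So the eigenvalues of A^T A are ≈ 8.1961, 48.8039 (all ≥ 0, as they must be for A^T A). The largest is λ_max = (57 + sqrt(1649))/2 ≈ 48.8039, hence ||A||_2 = sqrt(λ_max) = sqrt((57 + sqrt(1649))/2) ≈ 6.986.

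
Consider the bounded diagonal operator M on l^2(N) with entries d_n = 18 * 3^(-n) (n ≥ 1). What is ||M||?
||M|| = 6 (attained at n = 1)

For M diagonal, ||M|| = sup_n |d_n|. The sequence d_n = 18 * 3^(-n) is positive and strictly decreasing (ratio 3^(-1) < 1), so the supremum is d_1 = 18/3 = 6. Hence ||M|| = 6.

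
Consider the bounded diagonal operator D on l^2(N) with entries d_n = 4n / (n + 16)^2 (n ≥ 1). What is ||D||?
||D|| = 1/16 (attained at n = 16)

For D diagonal, ||D|| = sup_n |d_n|. Treat f(x) = 4x / (x + 16)^2 for real x > 0. By the quotient rule, f'(x) = 4(16 - x)/(x + 16)^3, which is positive for x < 16 and negative for x > 16. So f has a unique maximum at x = 16, and since 16 is a positive integer, the supremum over n ≥ 1 is attained at n = 16: d_16 = 4·16/(16 + 16)^2 = 4·16/1024 = 1/16. Hence ||D|| = 1/16.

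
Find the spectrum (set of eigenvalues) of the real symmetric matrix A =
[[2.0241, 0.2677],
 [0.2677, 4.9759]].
sigma(A) ≈ {2, 5}

A is real symmetric, so its spectrum consists of real eigenvalues. Expanding the characteristic polynomial of the displayed matrix gives
  det(λ I - A) = p(λ) = λ^2 + (-7)λ + (10).
Solving p(λ) = 0 yields eigenvalues ≈ 2, 5. (A is shown rounded to 4 decimals, so these recover the underlying integer eigenvalues to within that precision.)
Verification: the trace of A = 7 equals the sum of eigenvalues 7, and det(A) ≈ 10.0001 matches the eigenvalue product 10.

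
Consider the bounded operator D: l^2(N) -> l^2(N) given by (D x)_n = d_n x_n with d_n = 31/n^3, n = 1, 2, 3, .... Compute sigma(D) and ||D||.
sigma(D) = {31/n^3 : n ≥ 1} ∪ {0}; ||D|| = 31

A bounded diagonal operator on l^2 with diagonal entries d_n has spectrum equal to the closure of {d_n : n ≥ 1}: every d_n is an eigenvalue (with eigenvector e_n), so {d_n} ⊂ sigma(D); the spectrum is closed, so its closure is too; and for lambda not in the closure, (D - lambda I) has bounded inverse (the diagonal entries 1/(d_n - lambda) are bounded). For our sequence d_n = 31/n^3, n = 1, 2, 3, ...:
  - {d_n} = {31/n^3 : n ≥ 1}; the only limit point is 0
  - closure = {31/n^3 : n ≥ 1} ∪ {0}
For the norm: a diagonal operator has ||D|| = sup_n |d_n|. Here d_n = 31/n^3 is positive and decreasing, so sup_n |d_n| = d_1 = 31. So ||D|| = 31.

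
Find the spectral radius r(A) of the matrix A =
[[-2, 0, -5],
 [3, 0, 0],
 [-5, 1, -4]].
r(A) ≈ 8.2738

The eigenvalues of A are the roots of its characteristic polynomial. With M = A (coefficients from the trace, the sum of principal 2x2 minors, and det A):
  p(λ) = det(λ I - M) = λ^3 + 6λ^2 - 17λ + 15.
No integer candidate from the rational root theorem (±divisors of 15) is a root, so the roots are irrational. The cubic discriminant is Δ = -16519 < 0, so there is one real root and a complex-conjugate pair. p(-9) = -75 and p(-8) = 23 have opposite signs, so a root lies in (-9, -8); Newton's method refines it to λ ≈ -8.2738. Dividing out (λ - (-8.2738)) leaves approximately λ^2 - 2.2738λ + 1.813. For λ^2 - 2.2738λ + 1.813 the discriminant is -2.0816. It is negative, so the remaining roots are the complex-conjugate pair λ ≈ 1.1369 ± 0.7214i. Their product equals the constant term, so |λ|^2 ≈ 1.813 and |λ| ≈ 1.3465.
Thus the eigenvalues (to 4 decimals) are -8.2738 (modulus 8.2738); 1.1369 ± 0.7214i (modulus 1.3465). The spectral radius is the largest modulus: r(A) ≈ 8.2738. (Cross-check: r(A) ≤ ||A||_2 ≈ 8.3738; equality holds whenever A is normal, though it can also hold for some non-normal A.)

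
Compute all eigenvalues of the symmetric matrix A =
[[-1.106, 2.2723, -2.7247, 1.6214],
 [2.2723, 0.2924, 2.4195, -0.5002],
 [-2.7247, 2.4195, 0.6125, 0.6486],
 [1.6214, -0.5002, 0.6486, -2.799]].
sigma(A) ≈ {-6, -2, 2, 3}

A is real symmetric, so its spectrum consists of real eigenvalues. Expanding the characteristic polynomial of the displayed matrix gives
  det(λ I - A) = p(λ) = λ^4 + (3)λ^3 + (-22)λ^2 + (-12)λ + (72.0011).
Solving p(λ) = 0 yields eigenvalues ≈ -6, -2, 2, 3. (A is shown rounded to 4 decimals, so these recover the underlying integer eigenvalues to within that precision.)
Verification: the trace of A = -3 equals the sum of eigenvalues -3, and det(A) ≈ 72.0011 matches the eigenvalue product 72.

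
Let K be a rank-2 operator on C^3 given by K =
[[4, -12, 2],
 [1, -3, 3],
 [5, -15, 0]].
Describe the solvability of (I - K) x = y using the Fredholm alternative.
(I - K) is invertible (det(I - K) = 35 ≠ 0), so for every y in C^3 the equation (I - K) x = y has a unique solution.

K has rank 2 and factors as K = U V^T = u1 v1^T + u2 v2^T with u1 = (2, 1, 2), v1 = (1, -3, 3), u2 = (-2, 0, -3), v2 = (-1, 3, 2) (multiplying out reproduces the displayed K). The nonzero eigenvalues of U V^T coincide with those of the 2 x 2 matrix G = V^T U = [[v1·u1, v1·u2], [v2·u1, v2·u2]] = [[5, -11], [5, -4]], and by the Sylvester determinant identity det(I_3 - U V^T) = det(I_2 - V^T U) = det([[-4, 11], [-5, 5]]) = (-4)(5) - (11)(-5) = 35. (Direct check: I - K =
[[-3, 12, -2],
 [-1, 4, -3],
 [-5, 15, 1]]
has determinant 35.) The finite-dimensional Fredholm alternative says: either (I - K) is invertible, or ker(I - K) ≠ {0} and then range(I - K) = ker((I - K)^*)^⊥, with dim ker(I - K) = dim ker((I - K)^*). Since det(I - K) ≠ 0, 1 is not an eigenvalue of K and ker(I - K) = {0}, so we are in the first case: for every y there is a unique x = (I - K)^(-1) y. (Explicitly, by the Woodbury identity, (I - U V^T)^(-1) = I + U (I_2 - G)^(-1) V^T.)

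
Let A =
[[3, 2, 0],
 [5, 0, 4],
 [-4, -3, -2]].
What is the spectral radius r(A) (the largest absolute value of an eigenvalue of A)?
r(A) ≈ 3.7607

The eigenvalues of A are the roots of its characteristic polynomial. With M = A (coefficients from the trace, the sum of principal 2x2 minors, and det A):
  p(λ) = det(λ I - M) = λ^3 - λ^2 - 4λ - 24.
No integer candidate from the rational root theorem (±divisors of 24) is a root, so the roots are irrational. The cubic discriminant is Δ = -17104 < 0, so there is one real root and a complex-conjugate pair. p(3) = -18 and p(4) = 8 have opposite signs, so a root lies in (3, 4); Newton's method refines it to λ ≈ 3.7607. Dividing out (λ - (3.7607)) leaves approximately λ^2 + 2.7607λ + 6.3819. For λ^2 + 2.7607λ + 6.3819 the discriminant is -17.9063. It is negative, so the remaining roots are the complex-conjugate pair λ ≈ -1.3803 ± 2.1158i. Their product equals the constant term, so |λ|^2 ≈ 6.3819 and |λ| ≈ 2.5262.
Thus the eigenvalues (to 4 decimals) are 3.7607 (modulus 3.7607); -1.3803 ± 2.1158i (modulus 2.5262). The spectral radius is the largest modulus: r(A) ≈ 3.7607. (Cross-check: r(A) ≤ ||A||_2 ≈ 8.5177; equality holds whenever A is normal, though it can also hold for some non-normal A.)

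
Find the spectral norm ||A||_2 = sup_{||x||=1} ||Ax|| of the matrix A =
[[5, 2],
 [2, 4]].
||A||_2 = sqrt((49 + sqrt(1377))/2) ≈ 6.5616 (= sqrt(largest eigenvalue of A^T A))

||A||_2 = sigma_max(A) = sqrt(lambda_max(A^T A)). Form the symmetric matrix M = A^T A =
[[29, 18],
 [18, 20]].
Its characteristic polynomial (trace, determinant of M give the coefficients) is
  p(λ) = det(λ I - M) = λ^2 - 49λ + 256.
For λ^2 - 49λ + 256 the discriminant is 1377. It is nonnegative but not a perfect square, so the roots are real and irrational: λ = (49 ± sqrt(1377))/2 ≈ 43.054, 5.946.
So the eigenvalues of A^T A are ≈ 5.946, 43.054 (all ≥ 0, as they must be for A^T A). The largest is λ_max = (49 + sqrt(1377))/2 ≈ 43.054, hence ||A||_2 = sqrt(λ_max) = sqrt((49 + sqrt(1377))/2) ≈ 6.5616.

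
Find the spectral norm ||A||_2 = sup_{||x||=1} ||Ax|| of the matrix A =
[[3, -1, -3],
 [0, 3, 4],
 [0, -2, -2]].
||A||_2 ≈ 6.6557 (= sqrt(largest eigenvalue of A^T A))

||A||_2 = sigma_max(A) = sqrt(lambda_max(A^T A)). Form the symmetric matrix M = A^T A =
[[9, -3, -9],
 [-3, 14, 19],
 [-9, 19, 29]].
Its characteristic polynomial (trace, sum of principal 2x2 minors, determinant of M give the coefficients) is
  p(λ) = det(λ I - M) = λ^3 - 52λ^2 + 342λ - 36.
No integer candidate from the rational root theorem (±divisors of 36) is a root, so the roots are irrational. The cubic discriminant is Δ = 147505392 > 0, so there are three distinct real roots. p(0) = -36 and p(1) = 255 have opposite signs, so a root lies in (0, 1); Newton's method refines it to λ ≈ 0.107. p(7) = 153 and p(8) = -116 have opposite signs, so a root lies in (7, 8); Newton's method refines it to λ ≈ 7.5951. p(44) = -476 and p(45) = 1179 have opposite signs, so a root lies in (44, 45); Newton's method refines it to λ ≈ 44.2979. Check (Vieta): the three roots sum to 52, matching tr M = 52.
So the eigenvalues of A^T A are ≈ 0.107, 7.5951, 44.2979 (all ≥ 0, as they must be for A^T A). The largest is λ_max ≈ 44.2979, hence ||A||_2 = sqrt(λ_max) ≈ 6.6557.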